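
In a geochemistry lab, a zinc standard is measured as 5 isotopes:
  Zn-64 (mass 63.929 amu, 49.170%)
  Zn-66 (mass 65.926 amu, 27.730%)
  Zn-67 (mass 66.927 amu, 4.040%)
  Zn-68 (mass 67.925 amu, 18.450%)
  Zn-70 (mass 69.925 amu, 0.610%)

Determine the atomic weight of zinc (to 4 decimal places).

65.3777 amu

Ar = Σ fᵢ·mᵢ = 0.49170 × 63.929 + 0.27730 × 65.926 + 0.04040 × 66.927 + 0.18450 × 67.925 + 0.00610 × 69.925
= 31.43389 + 18.28128 + 2.70385 + 12.53216 + 0.42654 = 65.37772 amu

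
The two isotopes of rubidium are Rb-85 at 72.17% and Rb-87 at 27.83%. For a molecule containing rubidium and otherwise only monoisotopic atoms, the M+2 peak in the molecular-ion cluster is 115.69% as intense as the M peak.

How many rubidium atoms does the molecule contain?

3

With n Rb atoms, P(M+2)/P(M) = C(n,1)·p^(n−1)q / p^n = n·q/p = n · 0.2783/0.7217.
n = 1.1569 × 0.7217/0.2783 = 3.00 ≈ 3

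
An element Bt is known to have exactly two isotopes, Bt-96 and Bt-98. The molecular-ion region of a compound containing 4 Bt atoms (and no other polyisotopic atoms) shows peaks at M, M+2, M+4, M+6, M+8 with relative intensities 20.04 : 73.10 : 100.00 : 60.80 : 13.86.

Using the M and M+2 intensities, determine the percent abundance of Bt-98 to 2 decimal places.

Write p for the Bt-96 fraction. I(M+2)/I(M) = [C(4,1)·p^3·(1−p)] / p^4 = 4·(1−p)/p = 73.10/20.04 = 3.6477
(1−p)/p = 3.6477/4 = 0.9119  ⇒  p = 1/(1 + 0.9119) = 0.5230
Bt-96: 52.30%, Bt-98: 47.70%.

47.70%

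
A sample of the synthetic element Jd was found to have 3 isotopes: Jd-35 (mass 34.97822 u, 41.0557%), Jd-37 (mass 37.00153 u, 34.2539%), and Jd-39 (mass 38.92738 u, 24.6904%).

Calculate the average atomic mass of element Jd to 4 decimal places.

Average mass = Σ (abundance × isotope mass) = 0.410557 × 34.97822 + 0.342539 × 37.00153 + 0.246904 × 38.92738
= 14.360553 + 12.674467 + 9.611326 = 36.646346 u

36.6463 u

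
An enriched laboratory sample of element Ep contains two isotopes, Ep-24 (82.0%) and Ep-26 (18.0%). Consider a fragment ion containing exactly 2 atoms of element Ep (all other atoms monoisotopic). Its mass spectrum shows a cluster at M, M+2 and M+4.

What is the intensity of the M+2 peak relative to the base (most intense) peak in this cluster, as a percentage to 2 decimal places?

Binomial terms of (0.820 + 0.180)^2: M 0.6724, M+2 0.2952, M+4 0.0324 → M is the base peak.
P(M) = C(2,0) × 0.820^2 × 0.180^0 = 1 × 0.6724 × 1.0000 = 0.672400 (base)
P(M+2) = C(2,1) × 0.820^1 × 0.180^1 = 2 × 0.8200 × 0.1800 = 0.295200
Relative intensity = 0.295200 / 0.672400 × 100 = 43.90

43.90%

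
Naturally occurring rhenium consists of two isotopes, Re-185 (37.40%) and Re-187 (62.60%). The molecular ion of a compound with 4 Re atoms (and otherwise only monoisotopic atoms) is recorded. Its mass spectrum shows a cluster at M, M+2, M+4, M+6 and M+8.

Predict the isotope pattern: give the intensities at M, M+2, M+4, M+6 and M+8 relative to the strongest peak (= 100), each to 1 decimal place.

5.3 : 35.7 : 89.6 : 100.0 : 41.8

Each Re atom is independently Re-185 (p = 0.3740) or Re-187 (q = 0.6260); the cluster is the binomial expansion (p + q)^4.
P(M) = 0.3740^4 = 0.019565
P(M+2) = 4 × 0.3740^3 × 0.6260^1 = 0.130993
P(M+4) = 6 × 0.3740^2 × 0.6260^2 = 0.328884
P(M+6) = 4 × 0.3740^1 × 0.6260^3 = 0.366990
P(M+8) = 0.6260^4 = 0.153567
The M+6 peak is largest (0.366990); scaling to 100 gives 5.3 : 35.7 : 89.6 : 100.0 : 41.8.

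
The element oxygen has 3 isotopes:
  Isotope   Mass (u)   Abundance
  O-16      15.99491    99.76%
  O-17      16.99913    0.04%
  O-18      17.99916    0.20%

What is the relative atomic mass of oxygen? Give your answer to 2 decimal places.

16.00 u

The abundance-weighted mean is 0.9976 × 15.99491 + 0.0004 × 16.99913 + 0.0020 × 17.99916
= 15.956522 + 0.006800 + 0.035998 = 15.999320 u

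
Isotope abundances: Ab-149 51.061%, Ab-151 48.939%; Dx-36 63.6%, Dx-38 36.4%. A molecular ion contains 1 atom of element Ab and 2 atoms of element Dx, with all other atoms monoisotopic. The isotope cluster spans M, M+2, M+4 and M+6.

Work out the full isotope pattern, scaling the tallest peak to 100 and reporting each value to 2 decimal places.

47.55 : 100.00 : 67.74 : 14.93

Element Ab pattern (n=1): 0.51061 : 0.48939
Element Dx pattern (n=2): 0.404496 : 0.463008 : 0.132496
Convolve the two distributions (both contribute in 2-u steps):
  M: 0.51061×0.404496 = 0.206540
  M+2: 0.51061×0.463008 + 0.48939×0.404496 = 0.434373
  M+4: 0.51061×0.132496 + 0.48939×0.463008 = 0.294245
  M+6: 0.48939×0.132496 = 0.064842
Scale to base peak (0.434373) = 100: 47.55 : 100.00 : 67.74 : 14.93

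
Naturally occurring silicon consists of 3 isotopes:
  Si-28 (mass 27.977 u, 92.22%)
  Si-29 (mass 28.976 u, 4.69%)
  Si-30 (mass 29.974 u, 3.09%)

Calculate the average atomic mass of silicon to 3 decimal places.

The abundance-weighted mean is 0.9222 × 27.977 + 0.0469 × 28.976 + 0.0309 × 29.974
= 25.8004 + 1.3590 + 0.9262 = 28.0856 u

28.086 u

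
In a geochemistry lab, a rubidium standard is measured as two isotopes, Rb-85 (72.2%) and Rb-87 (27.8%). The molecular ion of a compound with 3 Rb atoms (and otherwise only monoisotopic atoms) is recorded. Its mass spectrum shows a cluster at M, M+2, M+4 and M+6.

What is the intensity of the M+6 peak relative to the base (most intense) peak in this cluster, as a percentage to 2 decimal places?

Term probabilities: M 0.3764, M+2 0.4348, M+4 0.1674, M+6 0.0215. Base peak = M+2.
P(M+2) = C(3,1) × 0.722^2 × 0.278^1 = 3 × 0.521284 × 0.2780 = 0.434751 (base)
P(M+6) = C(3,3) × 0.722^0 × 0.278^3 = 1 × 1.0000 × 0.02148495 = 0.021485
Relative intensity = 0.021485 / 0.434751 × 100 = 4.94

4.94%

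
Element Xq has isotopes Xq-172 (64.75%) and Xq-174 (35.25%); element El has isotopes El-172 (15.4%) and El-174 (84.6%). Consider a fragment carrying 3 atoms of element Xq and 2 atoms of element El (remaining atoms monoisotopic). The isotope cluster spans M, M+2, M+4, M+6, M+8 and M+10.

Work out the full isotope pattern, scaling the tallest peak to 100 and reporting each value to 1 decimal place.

1.7 : 21.3 : 82.8 : 100.0 : 48.3 : 8.2

Element Xq pattern (n=3): 0.27146842 : 0.44336348 : 0.24136777 : 0.04380033
Element El pattern (n=2): 0.023716 : 0.260568 : 0.715716
Convolve the two distributions (both contribute in 2-u steps):
  M: 0.27146842×0.023716 = 0.006438
  M+2: 0.27146842×0.260568 + 0.44336348×0.023716 = 0.081251
  M+4: 0.27146842×0.715716 + 0.44336348×0.260568 + 0.24136777×0.023716 = 0.315545
  M+6: 0.44336348×0.715716 + 0.24136777×0.260568 + 0.04380033×0.023716 = 0.381254
  M+8: 0.24136777×0.715716 + 0.04380033×0.260568 = 0.184164
  M+10: 0.04380033×0.715716 = 0.031349
Scale to base peak (0.381254) = 100: 1.7 : 21.3 : 82.8 : 100.0 : 48.3 : 8.2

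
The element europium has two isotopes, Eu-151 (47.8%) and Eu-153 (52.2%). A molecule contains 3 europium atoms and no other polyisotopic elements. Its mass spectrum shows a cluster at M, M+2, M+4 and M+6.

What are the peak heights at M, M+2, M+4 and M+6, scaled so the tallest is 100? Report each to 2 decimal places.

Each Eu atom is independently Eu-151 (p = 0.478) or Eu-153 (q = 0.522); the cluster is the binomial expansion (p + q)^3.
P(M) = 0.478^3 = 0.109215
P(M+2) = 3 × 0.478^2 × 0.522^1 = 0.357806
P(M+4) = 3 × 0.478^1 × 0.522^2 = 0.390742
P(M+6) = 0.522^3 = 0.142237
The M+4 peak is largest (0.390742); scaling to 100 gives 27.95 : 91.57 : 100.00 : 36.40.

27.95 : 91.57 : 100.00 : 36.40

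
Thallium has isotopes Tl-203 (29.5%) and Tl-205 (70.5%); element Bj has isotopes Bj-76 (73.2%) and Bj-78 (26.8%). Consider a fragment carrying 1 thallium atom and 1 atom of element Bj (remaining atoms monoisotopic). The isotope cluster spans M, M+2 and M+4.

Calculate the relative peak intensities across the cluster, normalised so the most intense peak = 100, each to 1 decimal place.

Thallium pattern (n=1): 0.2950 : 0.7050
Element Bj pattern (n=1): 0.7320 : 0.2680
Convolve the two distributions (both contribute in 2-u steps):
  M: 0.2950×0.7320 = 0.215940
  M+2: 0.2950×0.2680 + 0.7050×0.7320 = 0.595120
  M+4: 0.7050×0.2680 = 0.188940
Scale to base peak (0.595120) = 100: 36.3 : 100.0 : 31.7

36.3 : 100.0 : 31.7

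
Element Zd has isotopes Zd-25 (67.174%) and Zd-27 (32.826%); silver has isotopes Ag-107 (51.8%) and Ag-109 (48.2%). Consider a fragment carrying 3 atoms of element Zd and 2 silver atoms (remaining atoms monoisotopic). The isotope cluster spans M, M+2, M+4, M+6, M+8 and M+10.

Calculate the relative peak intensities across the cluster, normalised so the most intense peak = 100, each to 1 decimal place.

23.2 : 77.2 : 100.0 : 63.1 : 19.4 : 2.3

Element Zd pattern (n=3): 0.30311235 : 0.44436684 : 0.21714928 : 0.03537153
Silver pattern (n=2): 0.268324 : 0.499352 : 0.232324
Convolve the two distributions (both contribute in 2-u steps):
  M: 0.30311235×0.268324 = 0.081332
  M+2: 0.30311235×0.499352 + 0.44436684×0.268324 = 0.270594
  M+4: 0.30311235×0.232324 + 0.44436684×0.499352 + 0.21714928×0.268324 = 0.350582
  M+6: 0.44436684×0.232324 + 0.21714928×0.499352 + 0.03537153×0.268324 = 0.221162
  M+8: 0.21714928×0.232324 + 0.03537153×0.499352 = 0.068112
  M+10: 0.03537153×0.232324 = 0.008218
Scale to base peak (0.350582) = 100: 23.2 : 77.2 : 100.0 : 63.1 : 19.4 : 2.3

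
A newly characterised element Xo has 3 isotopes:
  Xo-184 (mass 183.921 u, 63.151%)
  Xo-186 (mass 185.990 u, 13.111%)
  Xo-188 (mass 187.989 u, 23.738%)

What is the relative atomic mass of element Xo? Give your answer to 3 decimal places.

185.158 u

Ar = Σ fᵢ·mᵢ = 0.63151 × 183.921 + 0.13111 × 185.990 + 0.23738 × 187.989
= 116.1480 + 24.3851 + 44.6248 = 185.1579 u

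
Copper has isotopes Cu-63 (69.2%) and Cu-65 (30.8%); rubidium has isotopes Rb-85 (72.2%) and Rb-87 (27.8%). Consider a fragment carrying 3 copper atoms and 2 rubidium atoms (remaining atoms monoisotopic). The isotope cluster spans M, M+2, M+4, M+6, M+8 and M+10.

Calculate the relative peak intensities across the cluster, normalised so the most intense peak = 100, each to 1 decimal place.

47.5 : 100.0 : 84.1 : 35.3 : 7.4 : 0.6

Copper pattern (n=3): 0.33137389 : 0.44247034 : 0.19693766 : 0.02921811
Rubidium pattern (n=2): 0.521284 : 0.401432 : 0.077284
Convolve the two distributions (both contribute in 2-u steps):
  M: 0.33137389×0.521284 = 0.172740
  M+2: 0.33137389×0.401432 + 0.44247034×0.521284 = 0.363677
  M+4: 0.33137389×0.077284 + 0.44247034×0.401432 + 0.19693766×0.521284 = 0.305892
  M+6: 0.44247034×0.077284 + 0.19693766×0.401432 + 0.02921811×0.521284 = 0.128484
  M+8: 0.19693766×0.077284 + 0.02921811×0.401432 = 0.026949
  M+10: 0.02921811×0.077284 = 0.002258
Scale to base peak (0.363677) = 100: 47.5 : 100.0 : 84.1 : 35.3 : 7.4 : 0.6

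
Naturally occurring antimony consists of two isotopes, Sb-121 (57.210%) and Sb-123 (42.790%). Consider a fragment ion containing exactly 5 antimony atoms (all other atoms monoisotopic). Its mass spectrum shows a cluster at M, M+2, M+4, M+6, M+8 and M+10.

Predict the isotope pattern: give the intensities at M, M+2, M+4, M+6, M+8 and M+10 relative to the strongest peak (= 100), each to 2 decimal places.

Each Sb atom is independently Sb-121 (p = 0.57210) or Sb-123 (q = 0.42790); the cluster is the binomial expansion (p + q)^5.
P(M) = 0.57210^5 = 0.061286
P(M+2) = 5 × 0.57210^4 × 0.42790^1 = 0.229192
P(M+4) = 10 × 0.57210^3 × 0.42790^2 = 0.342847
P(M+6) = 10 × 0.57210^2 × 0.42790^3 = 0.256431
P(M+8) = 5 × 0.57210^1 × 0.42790^4 = 0.095898
P(M+10) = 0.42790^5 = 0.014345
The M+4 peak is largest (0.342847); scaling to 100 gives 17.88 : 66.85 : 100.00 : 74.79 : 27.97 : 4.18.

17.88 : 66.85 : 100.00 : 74.79 : 27.97 : 4.18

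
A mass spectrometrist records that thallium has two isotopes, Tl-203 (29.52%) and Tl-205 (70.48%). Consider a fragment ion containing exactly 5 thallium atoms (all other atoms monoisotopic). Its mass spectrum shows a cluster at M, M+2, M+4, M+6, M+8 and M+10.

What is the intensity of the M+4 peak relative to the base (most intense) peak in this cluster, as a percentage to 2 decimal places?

Binomial terms of (0.2952 + 0.7048)^5: M 0.0022, M+2 0.0268, M+4 0.1278, M+6 0.3051, M+8 0.3642, M+10 0.1739 → M+8 is the base peak.
P(M+8) = C(5,4) × 0.2952^1 × 0.7048^4 = 5 × 0.2952 × 0.24675365 = 0.364208 (base)
P(M+4) = C(5,2) × 0.2952^3 × 0.7048^2 = 10 × 0.02572463 × 0.49674304 = 0.127785
Relative intensity = 0.127785 / 0.364208 × 100 = 35.09

35.09%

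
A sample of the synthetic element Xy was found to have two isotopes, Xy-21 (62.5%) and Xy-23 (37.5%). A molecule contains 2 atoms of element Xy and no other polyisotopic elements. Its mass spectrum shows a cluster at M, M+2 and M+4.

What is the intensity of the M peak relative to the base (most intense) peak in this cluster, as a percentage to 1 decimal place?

Term probabilities: M 0.3906, M+2 0.4688, M+4 0.1406. Base peak = M+2.
P(M+2) = C(2,1) × 0.625^1 × 0.375^1 = 2 × 0.6250 × 0.3750 = 0.468750 (base)
P(M) = C(2,0) × 0.625^2 × 0.375^0 = 1 × 0.390625 × 1.0000 = 0.390625
Relative intensity = 0.390625 / 0.468750 × 100 = 83.3

83.3%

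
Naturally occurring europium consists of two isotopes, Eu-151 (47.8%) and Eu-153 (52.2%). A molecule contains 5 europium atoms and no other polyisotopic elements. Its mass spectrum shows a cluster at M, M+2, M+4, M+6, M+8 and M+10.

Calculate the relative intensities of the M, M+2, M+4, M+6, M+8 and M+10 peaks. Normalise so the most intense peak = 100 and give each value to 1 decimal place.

7.7 : 41.9 : 91.6 : 100.0 : 54.6 : 11.9

Each Eu atom is independently Eu-151 (p = 0.478) or Eu-153 (q = 0.522); the cluster is the binomial expansion (p + q)^5.
P(M) = 0.478^5 = 0.024954
P(M+2) = 5 × 0.478^4 × 0.522^1 = 0.136255
P(M+4) = 10 × 0.478^3 × 0.522^2 = 0.297594
P(M+6) = 10 × 0.478^2 × 0.522^3 = 0.324988
P(M+8) = 5 × 0.478^1 × 0.522^4 = 0.177452
P(M+10) = 0.522^5 = 0.038757
The M+6 peak is largest (0.324988); scaling to 100 gives 7.7 : 41.9 : 91.6 : 100.0 : 54.6 : 11.9.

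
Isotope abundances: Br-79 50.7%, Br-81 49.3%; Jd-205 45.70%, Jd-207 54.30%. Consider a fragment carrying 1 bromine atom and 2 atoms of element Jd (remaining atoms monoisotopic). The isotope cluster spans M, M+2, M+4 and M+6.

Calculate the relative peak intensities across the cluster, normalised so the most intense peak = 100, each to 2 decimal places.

Bromine pattern (n=1): 0.5070 : 0.4930
Element Jd pattern (n=2): 0.208849 : 0.496302 : 0.294849
Convolve the two distributions (both contribute in 2-u steps):
  M: 0.5070×0.208849 = 0.105886
  M+2: 0.5070×0.496302 + 0.4930×0.208849 = 0.354588
  M+4: 0.5070×0.294849 + 0.4930×0.496302 = 0.394165
  M+6: 0.4930×0.294849 = 0.145361
Scale to base peak (0.394165) = 100: 26.86 : 89.96 : 100.00 : 36.88

26.86 : 89.96 : 100.00 : 36.88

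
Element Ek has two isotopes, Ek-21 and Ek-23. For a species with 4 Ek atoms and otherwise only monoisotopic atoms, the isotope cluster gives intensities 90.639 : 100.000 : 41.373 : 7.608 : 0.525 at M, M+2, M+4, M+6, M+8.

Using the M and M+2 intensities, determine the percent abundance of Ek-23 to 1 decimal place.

21.6%

If p is the fraction of Ek that is Ek-21, then I(M+2)/I(M) = [C(4,1)·p^3·(1−p)] / p^4 = 4·(1−p)/p = 100.000/90.639 = 1.1033
(1−p)/p = 1.1033/4 = 0.2758  ⇒  p = 1/(1 + 0.2758) = 0.7838
Ek-21: 78.4%, Ek-23: 21.6%.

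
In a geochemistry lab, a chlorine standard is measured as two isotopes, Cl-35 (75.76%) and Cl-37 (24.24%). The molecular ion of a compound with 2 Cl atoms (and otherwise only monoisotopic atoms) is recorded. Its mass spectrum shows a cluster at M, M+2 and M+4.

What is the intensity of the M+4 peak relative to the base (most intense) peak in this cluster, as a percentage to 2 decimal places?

10.24%

Binomial terms of (0.7576 + 0.2424)^2: M 0.5740, M+2 0.3673, M+4 0.0588 → M is the base peak.
P(M) = C(2,0) × 0.7576^2 × 0.2424^0 = 1 × 0.57395776 × 1.0000 = 0.573958 (base)
P(M+4) = C(2,2) × 0.7576^0 × 0.2424^2 = 1 × 1.0000 × 0.05875776 = 0.058758
Relative intensity = 0.058758 / 0.573958 × 100 = 10.24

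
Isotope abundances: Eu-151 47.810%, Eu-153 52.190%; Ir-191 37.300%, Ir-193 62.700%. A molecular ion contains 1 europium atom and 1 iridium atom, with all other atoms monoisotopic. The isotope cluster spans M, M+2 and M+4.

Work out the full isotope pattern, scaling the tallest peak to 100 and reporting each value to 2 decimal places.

36.07 : 100.00 : 66.18

Europium pattern (n=1): 0.4781 : 0.5219
Iridium pattern (n=1): 0.3730 : 0.6270
Convolve the two distributions (both contribute in 2-u steps):
  M: 0.4781×0.3730 = 0.178331
  M+2: 0.4781×0.6270 + 0.5219×0.3730 = 0.494437
  M+4: 0.5219×0.6270 = 0.327231
Scale to base peak (0.494437) = 100: 36.07 : 100.00 : 66.18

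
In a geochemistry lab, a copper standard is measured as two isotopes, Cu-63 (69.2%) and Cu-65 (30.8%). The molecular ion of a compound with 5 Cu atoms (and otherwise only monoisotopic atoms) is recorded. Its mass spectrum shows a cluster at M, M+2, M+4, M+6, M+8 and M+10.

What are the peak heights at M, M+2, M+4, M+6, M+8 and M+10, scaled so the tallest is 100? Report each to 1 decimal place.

44.9 : 100.0 : 89.0 : 39.6 : 8.8 : 0.8

Expanding (0.692 + 0.308)^5:
P(M) = 0.692^5 = 0.158683
P(M+2) = 5 × 0.692^4 × 0.308^1 = 0.353139
P(M+4) = 10 × 0.692^3 × 0.308^2 = 0.314355
P(M+6) = 10 × 0.692^2 × 0.308^3 = 0.139915
P(M+8) = 5 × 0.692^1 × 0.308^4 = 0.031137
P(M+10) = 0.308^5 = 0.002772
The M+2 peak is largest (0.353139); scaling to 100 gives 44.9 : 100.0 : 89.0 : 39.6 : 8.8 : 0.8.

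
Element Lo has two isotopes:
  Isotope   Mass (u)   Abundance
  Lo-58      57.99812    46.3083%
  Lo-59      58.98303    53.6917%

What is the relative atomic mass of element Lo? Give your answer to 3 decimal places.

Weight each isotope mass by its fractional abundance: 0.463083 × 57.99812 + 0.536917 × 58.98303
= 26.857943 + 31.668992 = 58.526935 u

58.527 u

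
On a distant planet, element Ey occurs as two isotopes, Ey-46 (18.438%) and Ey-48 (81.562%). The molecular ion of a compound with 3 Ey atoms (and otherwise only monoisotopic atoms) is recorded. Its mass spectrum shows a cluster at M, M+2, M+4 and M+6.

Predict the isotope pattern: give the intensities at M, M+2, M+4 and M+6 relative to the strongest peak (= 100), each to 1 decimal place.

1.2 : 15.3 : 67.8 : 100.0

Each Ey atom is independently Ey-46 (p = 0.18438) or Ey-48 (q = 0.81562); the cluster is the binomial expansion (p + q)^3.
P(M) = 0.18438^3 = 0.006268
P(M+2) = 3 × 0.18438^2 × 0.81562^1 = 0.083183
P(M+4) = 3 × 0.18438^1 × 0.81562^2 = 0.367969
P(M+6) = 0.81562^3 = 0.542580
The M+6 peak is largest (0.542580); scaling to 100 gives 1.2 : 15.3 : 67.8 : 100.0.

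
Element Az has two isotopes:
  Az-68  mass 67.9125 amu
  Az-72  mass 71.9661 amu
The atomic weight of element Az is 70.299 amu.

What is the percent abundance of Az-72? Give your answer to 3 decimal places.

58.874%

Let x be the fractional abundance of Az-68; then Az-72 has abundance 1 − x.
67.9125·x + 71.9661·(1 − x) = 70.299
(67.9125 − 71.9661)·x = 70.299 − 71.9661
x = -1.6671 / -4.0536 = 0.41126 → 41.126% Az-68, 58.874% Az-72.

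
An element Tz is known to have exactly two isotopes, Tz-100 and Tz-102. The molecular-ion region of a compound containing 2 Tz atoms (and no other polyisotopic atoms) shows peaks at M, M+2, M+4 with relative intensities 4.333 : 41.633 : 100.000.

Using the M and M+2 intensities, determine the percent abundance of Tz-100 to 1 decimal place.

17.2%

If p is the fraction of Tz that is Tz-100, then I(M+2)/I(M) = [C(2,1)·p^1·(1−p)] / p^2 = 2·(1−p)/p = 41.633/4.333 = 9.6084
(1−p)/p = 9.6084/2 = 4.8042  ⇒  p = 1/(1 + 4.8042) = 0.1723
Tz-100: 17.2%, Tz-102: 82.8%.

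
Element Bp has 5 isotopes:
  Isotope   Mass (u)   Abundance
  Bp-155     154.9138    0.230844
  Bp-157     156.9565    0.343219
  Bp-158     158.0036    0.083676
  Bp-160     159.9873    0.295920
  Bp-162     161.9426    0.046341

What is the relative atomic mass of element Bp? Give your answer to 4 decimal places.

Weight each isotope mass by its fractional abundance: 0.230844 × 154.9138 + 0.343219 × 156.9565 + 0.083676 × 158.0036 + 0.295920 × 159.9873 + 0.046341 × 161.9426
= 35.76092 + 53.87045 + 13.22111 + 47.34344 + 7.50458 = 157.70050 u

157.7005 u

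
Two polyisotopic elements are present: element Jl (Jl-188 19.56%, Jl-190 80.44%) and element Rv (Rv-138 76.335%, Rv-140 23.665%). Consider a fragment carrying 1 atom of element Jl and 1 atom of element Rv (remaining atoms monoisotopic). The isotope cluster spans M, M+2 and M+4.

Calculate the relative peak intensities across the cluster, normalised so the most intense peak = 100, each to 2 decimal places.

22.61 : 100.00 : 28.83

Element Jl pattern (n=1): 0.1956 : 0.8044
Element Rv pattern (n=1): 0.76335 : 0.23665
Convolve the two distributions (both contribute in 2-u steps):
  M: 0.1956×0.76335 = 0.149311
  M+2: 0.1956×0.23665 + 0.8044×0.76335 = 0.660327
  M+4: 0.8044×0.23665 = 0.190361
Scale to base peak (0.660327) = 100: 22.61 : 100.00 : 28.83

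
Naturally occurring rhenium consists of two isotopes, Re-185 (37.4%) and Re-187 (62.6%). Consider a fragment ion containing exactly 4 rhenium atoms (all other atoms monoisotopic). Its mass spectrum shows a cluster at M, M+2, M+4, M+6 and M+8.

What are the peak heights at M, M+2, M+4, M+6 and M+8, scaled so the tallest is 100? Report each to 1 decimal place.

Expanding (0.374 + 0.626)^4:
P(M) = 0.374^4 = 0.019565
P(M+2) = 4 × 0.374^3 × 0.626^1 = 0.130993
P(M+4) = 6 × 0.374^2 × 0.626^2 = 0.328884
P(M+6) = 4 × 0.374^1 × 0.626^3 = 0.366990
P(M+8) = 0.626^4 = 0.153567
The M+6 peak is largest (0.366990); scaling to 100 gives 5.3 : 35.7 : 89.6 : 100.0 : 41.8.

5.3 : 35.7 : 89.6 : 100.0 : 41.8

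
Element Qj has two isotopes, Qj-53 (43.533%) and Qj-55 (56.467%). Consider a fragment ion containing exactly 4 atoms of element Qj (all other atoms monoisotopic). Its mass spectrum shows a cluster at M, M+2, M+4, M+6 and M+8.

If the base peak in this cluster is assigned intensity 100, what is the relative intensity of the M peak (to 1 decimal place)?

Binomial terms of (0.43533 + 0.56467)^4: M 0.0359, M+2 0.1863, M+4 0.3626, M+6 0.3135, M+8 0.1017 → M+4 is the base peak.
P(M+4) = C(4,2) × 0.43533^2 × 0.56467^2 = 6 × 0.18951221 × 0.31885221 = 0.362558 (base)
P(M) = C(4,0) × 0.43533^4 × 0.56467^0 = 1 × 0.03591488 × 1.0000 = 0.035915
Relative intensity = 0.035915 / 0.362558 × 100 = 9.9

9.9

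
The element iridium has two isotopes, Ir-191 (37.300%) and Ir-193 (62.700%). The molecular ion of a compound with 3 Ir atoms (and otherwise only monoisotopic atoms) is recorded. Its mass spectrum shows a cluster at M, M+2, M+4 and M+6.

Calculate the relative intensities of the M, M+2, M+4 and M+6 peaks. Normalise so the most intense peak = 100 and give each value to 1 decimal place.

Expanding (0.37300 + 0.62700)^3:
P(M) = 0.37300^3 = 0.051895
P(M+2) = 3 × 0.37300^2 × 0.62700^1 = 0.261702
P(M+4) = 3 × 0.37300^1 × 0.62700^2 = 0.439911
P(M+6) = 0.62700^3 = 0.246492
The M+4 peak is largest (0.439911); scaling to 100 gives 11.8 : 59.5 : 100.0 : 56.0.

11.8 : 59.5 : 100.0 : 56.0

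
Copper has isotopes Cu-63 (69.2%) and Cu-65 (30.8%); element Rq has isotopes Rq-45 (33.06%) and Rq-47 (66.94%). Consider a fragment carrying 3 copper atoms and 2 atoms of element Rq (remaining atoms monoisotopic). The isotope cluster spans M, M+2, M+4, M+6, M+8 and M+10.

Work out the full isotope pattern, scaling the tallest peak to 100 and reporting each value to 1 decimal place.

9.9 : 53.3 : 100.0 : 78.9 : 27.7 : 3.6

Copper pattern (n=3): 0.33137389 : 0.44247034 : 0.19693766 : 0.02921811
Element Rq pattern (n=2): 0.10929636 : 0.44260728 : 0.44809636
Convolve the two distributions (both contribute in 2-u steps):
  M: 0.33137389×0.10929636 = 0.036218
  M+2: 0.33137389×0.44260728 + 0.44247034×0.10929636 = 0.195029
  M+4: 0.33137389×0.44809636 + 0.44247034×0.44260728 + 0.19693766×0.10929636 = 0.365853
  M+6: 0.44247034×0.44809636 + 0.19693766×0.44260728 + 0.02921811×0.10929636 = 0.288629
  M+8: 0.19693766×0.44809636 + 0.02921811×0.44260728 = 0.101179
  M+10: 0.02921811×0.44809636 = 0.013093
Scale to base peak (0.365853) = 100: 9.9 : 53.3 : 100.0 : 78.9 : 27.7 : 3.6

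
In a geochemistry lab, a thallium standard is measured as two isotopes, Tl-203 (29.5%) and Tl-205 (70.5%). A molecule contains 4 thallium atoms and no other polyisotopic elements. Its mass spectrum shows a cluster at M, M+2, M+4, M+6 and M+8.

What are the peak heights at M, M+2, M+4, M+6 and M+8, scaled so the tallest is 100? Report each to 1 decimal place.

Expanding (0.295 + 0.705)^4:
P(M) = 0.295^4 = 0.007573
P(M+2) = 4 × 0.295^3 × 0.705^1 = 0.072396
P(M+4) = 6 × 0.295^2 × 0.705^2 = 0.259522
P(M+6) = 4 × 0.295^1 × 0.705^3 = 0.413475
P(M+8) = 0.705^4 = 0.247034
The M+6 peak is largest (0.413475); scaling to 100 gives 1.8 : 17.5 : 62.8 : 100.0 : 59.7.

1.8 : 17.5 : 62.8 : 100.0 : 59.7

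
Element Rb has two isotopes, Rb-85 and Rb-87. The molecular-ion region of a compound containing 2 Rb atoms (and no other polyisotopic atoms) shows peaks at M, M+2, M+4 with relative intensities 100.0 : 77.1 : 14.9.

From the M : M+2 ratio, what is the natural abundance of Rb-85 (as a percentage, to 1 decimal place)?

72.2%

Let p = fractional abundance of Rb-85. I(M+2)/I(M) = [C(2,1)·p^1·(1−p)] / p^2 = 2·(1−p)/p = 77.1/100.0 = 0.7710
(1−p)/p = 0.7710/2 = 0.3855  ⇒  p = 1/(1 + 0.3855) = 0.7218
Rb-85: 72.2%, Rb-87: 27.8%.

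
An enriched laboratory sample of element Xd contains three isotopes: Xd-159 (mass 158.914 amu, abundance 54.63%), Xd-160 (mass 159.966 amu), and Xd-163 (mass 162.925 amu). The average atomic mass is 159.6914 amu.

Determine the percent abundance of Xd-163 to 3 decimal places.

The remaining 45.37% is split between Xd-160 (fraction x) and Xd-163 (fraction 0.4537 − x).
Substituting: 159.966x + 162.925(0.4537 − x) = 72.8766818
(159.966 − 162.925)x = -1.0423907  ⇒  x = 0.35228, y = 0.10142
Xd-160: 35.228%, Xd-163: 10.142%.

10.142%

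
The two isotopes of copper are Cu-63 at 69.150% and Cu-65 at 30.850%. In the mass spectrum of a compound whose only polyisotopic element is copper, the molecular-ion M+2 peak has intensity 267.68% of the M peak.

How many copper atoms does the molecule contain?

6

The M+2/M ratio from n Cu atoms is n · q/p = n · 0.30850/0.69150.
n = 2.6768 × 0.69150/0.30850 = 6.00 ≈ 6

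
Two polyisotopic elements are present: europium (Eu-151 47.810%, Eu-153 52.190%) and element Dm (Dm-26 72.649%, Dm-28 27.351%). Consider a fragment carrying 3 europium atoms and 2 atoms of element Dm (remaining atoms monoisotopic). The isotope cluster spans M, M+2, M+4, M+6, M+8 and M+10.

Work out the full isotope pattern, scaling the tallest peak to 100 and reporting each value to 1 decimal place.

Europium pattern (n=3): 0.10928391 : 0.3578871 : 0.39067407 : 0.14215492
Element Dm pattern (n=2): 0.52778772 : 0.39740456 : 0.07480772
Convolve the two distributions (both contribute in 2-u steps):
  M: 0.10928391×0.52778772 = 0.057679
  M+2: 0.10928391×0.39740456 + 0.3578871×0.52778772 = 0.232318
  M+4: 0.10928391×0.07480772 + 0.3578871×0.39740456 + 0.39067407×0.52778772 = 0.356594
  M+6: 0.3578871×0.07480772 + 0.39067407×0.39740456 + 0.14215492×0.52778772 = 0.257056
  M+8: 0.39067407×0.07480772 + 0.14215492×0.39740456 = 0.085718
  M+10: 0.14215492×0.07480772 = 0.010634
Scale to base peak (0.356594) = 100: 16.2 : 65.1 : 100.0 : 72.1 : 24.0 : 3.0

16.2 : 65.1 : 100.0 : 72.1 : 24.0 : 3.0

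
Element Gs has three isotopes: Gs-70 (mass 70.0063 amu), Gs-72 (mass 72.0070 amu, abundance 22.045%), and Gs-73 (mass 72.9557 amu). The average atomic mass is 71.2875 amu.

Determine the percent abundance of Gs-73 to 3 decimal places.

The remaining 77.955% is split between Gs-70 (fraction x) and Gs-73 (fraction 0.77955 − x).
Substituting: 70.0063x + 72.9557(0.77955 − x) = 55.41355685
(70.0063 − 72.9557)x = -1.459059085  ⇒  x = 0.49470, y = 0.28485
Gs-70: 49.470%, Gs-73: 28.485%.

28.485%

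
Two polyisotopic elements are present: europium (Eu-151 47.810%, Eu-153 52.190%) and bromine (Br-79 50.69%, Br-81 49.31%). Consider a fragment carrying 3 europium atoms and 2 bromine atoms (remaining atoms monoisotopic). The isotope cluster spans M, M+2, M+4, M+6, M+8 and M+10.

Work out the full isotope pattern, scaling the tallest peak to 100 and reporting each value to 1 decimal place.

Europium pattern (n=3): 0.10928391 : 0.3578871 : 0.39067407 : 0.14215492
Bromine pattern (n=2): 0.25694761 : 0.49990478 : 0.24314761
Convolve the two distributions (both contribute in 2-u steps):
  M: 0.10928391×0.25694761 = 0.028080
  M+2: 0.10928391×0.49990478 + 0.3578871×0.25694761 = 0.146590
  M+4: 0.10928391×0.24314761 + 0.3578871×0.49990478 + 0.39067407×0.25694761 = 0.305864
  M+6: 0.3578871×0.24314761 + 0.39067407×0.49990478 + 0.14215492×0.25694761 = 0.318846
  M+8: 0.39067407×0.24314761 + 0.14215492×0.49990478 = 0.166055
  M+10: 0.14215492×0.24314761 = 0.034565
Scale to base peak (0.318846) = 100: 8.8 : 46.0 : 95.9 : 100.0 : 52.1 : 10.8

8.8 : 46.0 : 95.9 : 100.0 : 52.1 : 10.8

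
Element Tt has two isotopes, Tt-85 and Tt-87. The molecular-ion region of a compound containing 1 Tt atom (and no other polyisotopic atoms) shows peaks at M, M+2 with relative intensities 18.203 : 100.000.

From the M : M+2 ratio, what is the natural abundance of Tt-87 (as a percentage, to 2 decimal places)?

84.60%

If p is the fraction of Tt that is Tt-85, then I(M+2)/I(M) = [C(1,1)·p^0·(1−p)] / p^1 = 1·(1−p)/p = 100.000/18.203 = 5.4936
(1−p)/p = 5.4936/1 = 5.4936  ⇒  p = 1/(1 + 5.4936) = 0.1540
Tt-85: 15.40%, Tt-87: 84.60%.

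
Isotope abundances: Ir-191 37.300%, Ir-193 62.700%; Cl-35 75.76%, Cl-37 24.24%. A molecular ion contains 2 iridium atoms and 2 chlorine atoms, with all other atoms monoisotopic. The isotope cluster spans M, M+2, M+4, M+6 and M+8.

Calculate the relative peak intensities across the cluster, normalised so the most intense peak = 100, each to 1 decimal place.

Iridium pattern (n=2): 0.139129 : 0.467742 : 0.393129
Chlorine pattern (n=2): 0.57395776 : 0.36728448 : 0.05875776
Convolve the two distributions (both contribute in 2-u steps):
  M: 0.139129×0.57395776 = 0.079854
  M+2: 0.139129×0.36728448 + 0.467742×0.57395776 = 0.319564
  M+4: 0.139129×0.05875776 + 0.467742×0.36728448 + 0.393129×0.57395776 = 0.405609
  M+6: 0.467742×0.05875776 + 0.393129×0.36728448 = 0.171874
  M+8: 0.393129×0.05875776 = 0.023099
Scale to base peak (0.405609) = 100: 19.7 : 78.8 : 100.0 : 42.4 : 5.7

19.7 : 78.8 : 100.0 : 42.4 : 5.7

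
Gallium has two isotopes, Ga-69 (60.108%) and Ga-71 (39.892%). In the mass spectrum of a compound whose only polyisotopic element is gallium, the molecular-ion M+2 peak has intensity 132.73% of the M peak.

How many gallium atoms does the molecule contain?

With n Ga atoms, P(M+2)/P(M) = C(n,1)·p^(n−1)q / p^n = n·q/p = n · 0.39892/0.60108.
n = 1.3273 × 0.60108/0.39892 = 2.00 ≈ 2

2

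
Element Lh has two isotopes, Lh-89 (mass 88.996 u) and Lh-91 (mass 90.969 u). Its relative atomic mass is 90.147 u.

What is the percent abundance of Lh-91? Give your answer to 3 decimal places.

58.338%

With x = fraction of Lh-89 (so Lh-91 is 1 − x):
88.996·x + 90.969·(1 − x) = 90.147
(88.996 − 90.969)·x = 90.147 − 90.969
x = -0.822 / -1.973 = 0.41662 → 41.662% Lh-89, 58.338% Lh-91.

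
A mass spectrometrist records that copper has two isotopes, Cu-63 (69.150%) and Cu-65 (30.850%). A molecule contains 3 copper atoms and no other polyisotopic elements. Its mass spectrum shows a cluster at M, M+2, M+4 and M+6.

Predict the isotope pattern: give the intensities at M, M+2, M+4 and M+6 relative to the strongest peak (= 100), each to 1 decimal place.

Expanding (0.69150 + 0.30850)^3:
P(M) = 0.69150^3 = 0.330656
P(M+2) = 3 × 0.69150^2 × 0.30850^1 = 0.442548
P(M+4) = 3 × 0.69150^1 × 0.30850^2 = 0.197435
P(M+6) = 0.30850^3 = 0.029361
The M+2 peak is largest (0.442548); scaling to 100 gives 74.7 : 100.0 : 44.6 : 6.6.

74.7 : 100.0 : 44.6 : 6.6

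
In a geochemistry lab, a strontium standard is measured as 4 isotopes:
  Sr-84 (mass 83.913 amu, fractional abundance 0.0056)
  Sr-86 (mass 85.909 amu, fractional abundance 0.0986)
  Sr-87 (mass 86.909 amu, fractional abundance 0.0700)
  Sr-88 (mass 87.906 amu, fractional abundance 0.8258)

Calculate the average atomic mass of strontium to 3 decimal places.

Ar = Σ fᵢ·mᵢ = 0.0056 × 83.913 + 0.0986 × 85.909 + 0.0700 × 86.909 + 0.8258 × 87.906
= 0.4699 + 8.4706 + 6.0836 + 72.5928 = 87.6169 amu

87.617 amu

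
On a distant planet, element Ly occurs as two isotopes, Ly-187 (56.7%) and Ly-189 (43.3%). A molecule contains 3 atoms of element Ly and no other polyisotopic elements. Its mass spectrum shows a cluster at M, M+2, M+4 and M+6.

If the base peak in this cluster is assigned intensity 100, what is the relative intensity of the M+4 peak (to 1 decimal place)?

Term probabilities: M 0.1823, M+2 0.4176, M+4 0.3189, M+6 0.0812. Base peak = M+2.
P(M+2) = C(3,1) × 0.567^2 × 0.433^1 = 3 × 0.321489 × 0.4330 = 0.417614 (base)
P(M+4) = C(3,2) × 0.567^1 × 0.433^2 = 3 × 0.5670 × 0.187489 = 0.318919
Relative intensity = 0.318919 / 0.417614 × 100 = 76.4

76.4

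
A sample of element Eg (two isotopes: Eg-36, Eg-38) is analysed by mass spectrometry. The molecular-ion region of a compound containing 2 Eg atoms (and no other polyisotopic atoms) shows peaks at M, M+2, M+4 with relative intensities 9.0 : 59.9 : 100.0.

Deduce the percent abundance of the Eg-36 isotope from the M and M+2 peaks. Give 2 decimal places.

23.11%

Write p for the Eg-36 fraction. I(M+2)/I(M) = [C(2,1)·p^1·(1−p)] / p^2 = 2·(1−p)/p = 59.9/9.0 = 6.6556
(1−p)/p = 6.6556/2 = 3.3278  ⇒  p = 1/(1 + 3.3278) = 0.2311
Eg-36: 23.11%, Eg-38: 76.89%.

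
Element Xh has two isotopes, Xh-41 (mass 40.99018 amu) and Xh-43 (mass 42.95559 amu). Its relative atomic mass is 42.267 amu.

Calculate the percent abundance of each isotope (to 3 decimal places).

Xh-41: 35.035%, Xh-43: 64.965%

Writing the weighted mean with unknown fraction x of Xh-41:
40.99018·x + 42.95559·(1 − x) = 42.267
(40.99018 − 42.95559)·x = 42.267 − 42.95559
x = -0.68859 / -1.96541 = 0.35035 → 35.035% Xh-41, 64.965% Xh-43.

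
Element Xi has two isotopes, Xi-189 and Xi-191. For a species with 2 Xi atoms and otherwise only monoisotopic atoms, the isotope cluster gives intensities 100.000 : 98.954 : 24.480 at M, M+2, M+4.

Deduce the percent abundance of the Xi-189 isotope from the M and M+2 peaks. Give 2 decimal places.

66.90%

Let p = fractional abundance of Xi-189. I(M+2)/I(M) = [C(2,1)·p^1·(1−p)] / p^2 = 2·(1−p)/p = 98.954/100.000 = 0.9895
(1−p)/p = 0.9895/2 = 0.4948  ⇒  p = 1/(1 + 0.4948) = 0.6690
Xi-189: 66.90%, Xi-191: 33.10%.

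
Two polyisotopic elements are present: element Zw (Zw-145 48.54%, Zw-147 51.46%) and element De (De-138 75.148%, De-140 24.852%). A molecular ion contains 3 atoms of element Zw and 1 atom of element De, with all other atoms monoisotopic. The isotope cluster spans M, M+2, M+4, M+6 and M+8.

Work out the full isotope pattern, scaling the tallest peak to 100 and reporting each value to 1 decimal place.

22.6 : 79.4 : 100.0 : 52.1 : 8.9

Element Zw pattern (n=3): 0.11436663 : 0.3637396 : 0.38562092 : 0.13627285
Element De pattern (n=1): 0.75148 : 0.24852
Convolve the two distributions (both contribute in 2-u steps):
  M: 0.11436663×0.75148 = 0.085944
  M+2: 0.11436663×0.24852 + 0.3637396×0.75148 = 0.301765
  M+4: 0.3637396×0.24852 + 0.38562092×0.75148 = 0.380183
  M+6: 0.38562092×0.24852 + 0.13627285×0.75148 = 0.198241
  M+8: 0.13627285×0.24852 = 0.033867
Scale to base peak (0.380183) = 100: 22.6 : 79.4 : 100.0 : 52.1 : 8.9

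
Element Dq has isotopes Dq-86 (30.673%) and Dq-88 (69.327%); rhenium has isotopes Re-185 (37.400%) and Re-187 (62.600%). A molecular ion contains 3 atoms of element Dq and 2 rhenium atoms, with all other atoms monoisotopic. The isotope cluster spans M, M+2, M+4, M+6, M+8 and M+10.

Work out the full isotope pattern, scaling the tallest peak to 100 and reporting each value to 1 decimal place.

Element Dq pattern (n=3): 0.02885817 : 0.19567537 : 0.44226475 : 0.33320171
Rhenium pattern (n=2): 0.139876 : 0.468248 : 0.391876
Convolve the two distributions (both contribute in 2-u steps):
  M: 0.02885817×0.139876 = 0.004037
  M+2: 0.02885817×0.468248 + 0.19567537×0.139876 = 0.040883
  M+4: 0.02885817×0.391876 + 0.19567537×0.468248 + 0.44226475×0.139876 = 0.164796
  M+6: 0.19567537×0.391876 + 0.44226475×0.468248 + 0.33320171×0.139876 = 0.330377
  M+8: 0.44226475×0.391876 + 0.33320171×0.468248 = 0.329334
  M+10: 0.33320171×0.391876 = 0.130574
Scale to base peak (0.330377) = 100: 1.2 : 12.4 : 49.9 : 100.0 : 99.7 : 39.5

1.2 : 12.4 : 49.9 : 100.0 : 99.7 : 39.5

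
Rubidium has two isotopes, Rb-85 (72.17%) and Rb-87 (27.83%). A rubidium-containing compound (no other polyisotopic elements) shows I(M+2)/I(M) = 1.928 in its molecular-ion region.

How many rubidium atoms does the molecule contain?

The M+2/M ratio from n Rb atoms is n · q/p = n · 0.2783/0.7217.
n = 1.928 × 0.7217/0.2783 = 5.00 ≈ 5

5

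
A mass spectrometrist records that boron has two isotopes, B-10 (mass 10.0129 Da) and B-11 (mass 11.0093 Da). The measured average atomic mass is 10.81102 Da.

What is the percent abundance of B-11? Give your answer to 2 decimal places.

Let x be the fractional abundance of B-10; then B-11 has abundance 1 − x.
10.0129·x + 11.0093·(1 − x) = 10.81102
(10.0129 − 11.0093)·x = 10.81102 − 11.0093
x = -0.19828 / -0.9964 = 0.19900 → 19.90% B-10, 80.10% B-11.

80.10%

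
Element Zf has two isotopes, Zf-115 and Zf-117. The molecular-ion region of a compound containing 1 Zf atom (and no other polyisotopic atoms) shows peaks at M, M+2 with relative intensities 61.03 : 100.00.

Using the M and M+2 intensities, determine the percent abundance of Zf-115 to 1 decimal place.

37.9%

If p is the fraction of Zf that is Zf-115, then I(M+2)/I(M) = [C(1,1)·p^0·(1−p)] / p^1 = 1·(1−p)/p = 100.00/61.03 = 1.6385
(1−p)/p = 1.6385/1 = 1.6385  ⇒  p = 1/(1 + 1.6385) = 0.3790
Zf-115: 37.9%, Zf-117: 62.1%.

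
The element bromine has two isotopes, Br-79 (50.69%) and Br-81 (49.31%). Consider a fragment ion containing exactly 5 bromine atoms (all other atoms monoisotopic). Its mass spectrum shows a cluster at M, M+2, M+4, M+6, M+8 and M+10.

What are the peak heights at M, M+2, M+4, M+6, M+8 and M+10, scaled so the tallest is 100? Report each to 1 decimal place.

The 5 Br atoms are independent, so intensities follow the terms of (0.5069 + 0.4931)^5.
P(M) = 0.5069^5 = 0.033467
P(M+2) = 5 × 0.5069^4 × 0.4931^1 = 0.162777
P(M+4) = 10 × 0.5069^3 × 0.4931^2 = 0.316692
P(M+6) = 10 × 0.5069^2 × 0.4931^3 = 0.308070
P(M+8) = 5 × 0.5069^1 × 0.4931^4 = 0.149842
P(M+10) = 0.4931^5 = 0.029152
The M+4 peak is largest (0.316692); scaling to 100 gives 10.6 : 51.4 : 100.0 : 97.3 : 47.3 : 9.2.

10.6 : 51.4 : 100.0 : 97.3 : 47.3 : 9.2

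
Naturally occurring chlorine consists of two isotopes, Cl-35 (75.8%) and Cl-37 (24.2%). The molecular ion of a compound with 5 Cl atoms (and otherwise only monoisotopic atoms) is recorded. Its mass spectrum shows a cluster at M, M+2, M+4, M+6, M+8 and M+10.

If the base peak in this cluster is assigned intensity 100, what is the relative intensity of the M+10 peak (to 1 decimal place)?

0.2

Term probabilities: M 0.2502, M+2 0.3994, M+4 0.2551, M+6 0.0814, M+8 0.0130, M+10 0.0008. Base peak = M+2.
P(M+2) = C(5,1) × 0.758^4 × 0.242^1 = 5 × 0.33012379 × 0.2420 = 0.399450 (base)
P(M+10) = C(5,5) × 0.758^0 × 0.242^5 = 1 × 1.0000 × 0.00083 = 0.000830
Relative intensity = 0.000830 / 0.399450 × 100 = 0.2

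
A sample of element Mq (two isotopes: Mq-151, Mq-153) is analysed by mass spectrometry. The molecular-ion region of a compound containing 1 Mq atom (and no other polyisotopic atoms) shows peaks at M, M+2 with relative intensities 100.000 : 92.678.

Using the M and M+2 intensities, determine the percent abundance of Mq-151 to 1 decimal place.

Write p for the Mq-151 fraction. I(M+2)/I(M) = [C(1,1)·p^0·(1−p)] / p^1 = 1·(1−p)/p = 92.678/100.000 = 0.9268
(1−p)/p = 0.9268/1 = 0.9268  ⇒  p = 1/(1 + 0.9268) = 0.5190
Mq-151: 51.9%, Mq-153: 48.1%.

51.9%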